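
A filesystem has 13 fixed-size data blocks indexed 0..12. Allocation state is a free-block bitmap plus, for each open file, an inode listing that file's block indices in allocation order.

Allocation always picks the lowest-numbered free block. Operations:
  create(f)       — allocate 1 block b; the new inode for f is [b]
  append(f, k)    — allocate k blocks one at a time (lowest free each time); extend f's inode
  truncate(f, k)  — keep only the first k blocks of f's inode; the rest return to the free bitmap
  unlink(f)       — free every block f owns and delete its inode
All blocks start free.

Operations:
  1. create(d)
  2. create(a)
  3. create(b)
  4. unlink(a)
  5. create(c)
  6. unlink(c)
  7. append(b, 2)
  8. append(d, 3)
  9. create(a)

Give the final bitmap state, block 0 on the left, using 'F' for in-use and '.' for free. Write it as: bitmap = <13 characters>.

[1] create(d) — d=0 (map F............)
[2] create(a) — a=1 d=0 (map FF...........)
[3] create(b) — a=1 b=2 d=0 (map FFF..........)
[4] unlink(a) — b=2 d=0 (map F.F..........)
[5] create(c) — b=2 c=1 d=0 (map FFF..........)
[6] unlink(c) — b=2 d=0 (map F.F..........)
[7] append(b, 2) — b=2,1,3 d=0 (map FFFF.........)
[8] append(d, 3) — b=2,1,3 d=0,4,5,6 (map FFFFFFF......)
[9] create(a) — a=7 b=2,1,3 d=0,4,5,6 (map FFFFFFFF.....)

bitmap = FFFFFFFF.....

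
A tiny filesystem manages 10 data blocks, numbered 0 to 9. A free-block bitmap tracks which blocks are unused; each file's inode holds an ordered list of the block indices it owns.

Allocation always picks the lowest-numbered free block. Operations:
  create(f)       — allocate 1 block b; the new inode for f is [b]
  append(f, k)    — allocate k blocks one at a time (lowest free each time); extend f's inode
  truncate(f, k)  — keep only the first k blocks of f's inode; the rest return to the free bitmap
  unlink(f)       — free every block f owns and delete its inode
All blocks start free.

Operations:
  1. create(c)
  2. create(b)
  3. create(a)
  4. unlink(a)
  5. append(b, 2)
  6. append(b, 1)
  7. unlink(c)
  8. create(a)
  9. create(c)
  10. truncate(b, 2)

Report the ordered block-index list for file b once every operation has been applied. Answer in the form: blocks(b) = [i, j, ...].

blocks(b) = [1, 2]

[1] create(c) — c=0 (map F.........)
[2] create(b) — b=1 c=0 (map FF........)
[3] create(a) — a=2 b=1 c=0 (map FFF.......)
[4] unlink(a) — b=1 c=0 (map FF........)
[5] append(b, 2) — b=1,2,3 c=0 (map FFFF......)
[6] append(b, 1) — b=1,2,3,4 c=0 (map FFFFF.....)
[7] unlink(c) — b=1,2,3,4 (map .FFFF.....)
[8] create(a) — a=0 b=1,2,3,4 (map FFFFF.....)
[9] create(c) — a=0 b=1,2,3,4 c=5 (map FFFFFF....)
[10] truncate(b, 2) — a=0 b=1,2 c=5 (map FFF..F....)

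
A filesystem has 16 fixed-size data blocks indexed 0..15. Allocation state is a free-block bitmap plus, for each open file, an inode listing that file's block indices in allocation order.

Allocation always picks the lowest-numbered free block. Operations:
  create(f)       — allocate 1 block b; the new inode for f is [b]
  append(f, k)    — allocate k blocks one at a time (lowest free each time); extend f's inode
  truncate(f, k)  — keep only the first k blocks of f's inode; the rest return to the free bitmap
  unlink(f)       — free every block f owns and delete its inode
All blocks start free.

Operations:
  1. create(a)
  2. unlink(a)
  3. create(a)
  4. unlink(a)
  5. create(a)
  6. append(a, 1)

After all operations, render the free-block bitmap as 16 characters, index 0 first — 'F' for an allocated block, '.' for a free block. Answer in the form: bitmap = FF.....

  1. create(a)  ⇒  F...............  {a→[0]}
  2. unlink(a)  ⇒  ................  {}
  3. create(a)  ⇒  F...............  {a→[0]}
  4. unlink(a)  ⇒  ................  {}
  5. create(a)  ⇒  F...............  {a→[0]}
  6. append(a, 1)  ⇒  FF..............  {a→[0, 1]}

bitmap = FF..............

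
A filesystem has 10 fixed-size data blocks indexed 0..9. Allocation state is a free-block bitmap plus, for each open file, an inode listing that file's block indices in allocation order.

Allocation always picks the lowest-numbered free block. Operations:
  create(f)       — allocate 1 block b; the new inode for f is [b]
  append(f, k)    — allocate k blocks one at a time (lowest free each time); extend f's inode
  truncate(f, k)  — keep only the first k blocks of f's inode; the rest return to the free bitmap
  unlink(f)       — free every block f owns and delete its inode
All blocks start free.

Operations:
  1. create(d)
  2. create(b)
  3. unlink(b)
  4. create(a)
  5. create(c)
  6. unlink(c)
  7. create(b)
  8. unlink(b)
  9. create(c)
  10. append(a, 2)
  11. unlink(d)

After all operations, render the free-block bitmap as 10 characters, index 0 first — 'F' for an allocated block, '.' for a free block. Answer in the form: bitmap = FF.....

create(d): bitmap=F......... | d=[0]
create(b): bitmap=FF........ | b=[1] d=[0]
unlink(b): bitmap=F......... | d=[0]
create(a): bitmap=FF........ | a=[1] d=[0]
create(c): bitmap=FFF....... | a=[1] c=[2] d=[0]
unlink(c): bitmap=FF........ | a=[1] d=[0]
create(b): bitmap=FFF....... | a=[1] b=[2] d=[0]
unlink(b): bitmap=FF........ | a=[1] d=[0]
create(c): bitmap=FFF....... | a=[1] c=[2] d=[0]
append(a, 2): bitmap=FFFFF..... | a=[1, 3, 4] c=[2] d=[0]
unlink(d): bitmap=.FFFF..... | a=[1, 3, 4] c=[2]

bitmap = .FFFF.....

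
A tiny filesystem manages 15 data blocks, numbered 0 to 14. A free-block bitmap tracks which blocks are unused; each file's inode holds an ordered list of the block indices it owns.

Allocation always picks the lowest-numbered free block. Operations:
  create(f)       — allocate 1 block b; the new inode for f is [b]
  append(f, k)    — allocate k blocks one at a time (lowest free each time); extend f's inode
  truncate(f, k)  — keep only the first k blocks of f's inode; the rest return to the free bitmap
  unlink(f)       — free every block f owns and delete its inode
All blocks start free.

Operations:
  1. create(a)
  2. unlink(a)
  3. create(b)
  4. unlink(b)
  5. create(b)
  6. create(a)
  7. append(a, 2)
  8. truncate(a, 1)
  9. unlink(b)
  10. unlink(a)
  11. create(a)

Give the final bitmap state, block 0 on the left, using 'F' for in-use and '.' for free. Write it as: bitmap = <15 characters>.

  1. create(a)  ⇒  F..............  {a→[0]}
  2. unlink(a)  ⇒  ...............  {}
  3. create(b)  ⇒  F..............  {b→[0]}
  4. unlink(b)  ⇒  ...............  {}
  5. create(b)  ⇒  F..............  {b→[0]}
  6. create(a)  ⇒  FF.............  {a→[1]; b→[0]}
  7. append(a, 2)  ⇒  FFFF...........  {a→[1, 2, 3]; b→[0]}
  8. truncate(a, 1)  ⇒  FF.............  {a→[1]; b→[0]}
  9. unlink(b)  ⇒  .F.............  {a→[1]}
  10. unlink(a)  ⇒  ...............  {}
  11. create(a)  ⇒  F..............  {a→[0]}

bitmap = F..............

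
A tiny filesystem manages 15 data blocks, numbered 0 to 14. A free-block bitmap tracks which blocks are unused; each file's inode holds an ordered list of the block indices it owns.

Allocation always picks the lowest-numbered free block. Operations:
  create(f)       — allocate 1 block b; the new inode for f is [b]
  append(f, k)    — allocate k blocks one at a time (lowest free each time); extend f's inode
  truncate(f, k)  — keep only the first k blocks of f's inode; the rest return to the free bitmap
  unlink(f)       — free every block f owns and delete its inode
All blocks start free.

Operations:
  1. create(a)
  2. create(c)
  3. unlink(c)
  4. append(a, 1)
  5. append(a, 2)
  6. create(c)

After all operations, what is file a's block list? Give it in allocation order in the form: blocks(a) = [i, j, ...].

blocks(a) = [0, 1, 2, 3]

create(a): bitmap=F.............. | a=[0]
create(c): bitmap=FF............. | a=[0] c=[1]
unlink(c): bitmap=F.............. | a=[0]
append(a, 1): bitmap=FF............. | a=[0, 1]
append(a, 2): bitmap=FFFF........... | a=[0, 1, 2, 3]
create(c): bitmap=FFFFF.......... | a=[0, 1, 2, 3] c=[4]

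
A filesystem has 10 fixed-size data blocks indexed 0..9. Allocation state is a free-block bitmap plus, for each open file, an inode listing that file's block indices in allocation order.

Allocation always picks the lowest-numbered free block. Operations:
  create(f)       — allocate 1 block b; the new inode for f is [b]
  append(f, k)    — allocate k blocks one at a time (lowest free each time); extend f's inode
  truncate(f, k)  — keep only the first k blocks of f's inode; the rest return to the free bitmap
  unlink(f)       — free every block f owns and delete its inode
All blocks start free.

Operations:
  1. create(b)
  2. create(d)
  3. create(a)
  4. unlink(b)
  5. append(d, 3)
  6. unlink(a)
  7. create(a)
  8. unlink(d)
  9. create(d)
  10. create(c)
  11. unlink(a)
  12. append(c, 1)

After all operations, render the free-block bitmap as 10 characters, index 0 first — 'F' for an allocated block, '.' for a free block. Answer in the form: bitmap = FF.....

create(b): bitmap=F......... | b=[0]
create(d): bitmap=FF........ | b=[0] d=[1]
create(a): bitmap=FFF....... | a=[2] b=[0] d=[1]
unlink(b): bitmap=.FF....... | a=[2] d=[1]
append(d, 3): bitmap=FFFFF..... | a=[2] d=[1, 0, 3, 4]
unlink(a): bitmap=FF.FF..... | d=[1, 0, 3, 4]
create(a): bitmap=FFFFF..... | a=[2] d=[1, 0, 3, 4]
unlink(d): bitmap=..F....... | a=[2]
create(d): bitmap=F.F....... | a=[2] d=[0]
create(c): bitmap=FFF....... | a=[2] c=[1] d=[0]
unlink(a): bitmap=FF........ | c=[1] d=[0]
append(c, 1): bitmap=FFF....... | c=[1, 2] d=[0]

bitmap = FFF.......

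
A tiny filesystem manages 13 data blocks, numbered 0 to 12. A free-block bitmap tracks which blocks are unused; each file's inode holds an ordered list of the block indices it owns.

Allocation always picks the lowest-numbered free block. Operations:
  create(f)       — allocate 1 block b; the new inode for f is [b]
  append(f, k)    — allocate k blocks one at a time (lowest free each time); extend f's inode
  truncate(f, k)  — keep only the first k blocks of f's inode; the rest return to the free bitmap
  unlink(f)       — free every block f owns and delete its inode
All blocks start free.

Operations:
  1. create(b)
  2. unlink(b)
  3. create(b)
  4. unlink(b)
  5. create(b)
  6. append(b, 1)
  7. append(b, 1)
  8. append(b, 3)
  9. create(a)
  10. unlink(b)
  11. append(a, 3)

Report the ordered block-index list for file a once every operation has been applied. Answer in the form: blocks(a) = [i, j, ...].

after create(b) → b:[0]  free=[F............]
after unlink(b) →   free=[.............]
after create(b) → b:[0]  free=[F............]
after unlink(b) →   free=[.............]
after create(b) → b:[0]  free=[F............]
after append(b, 1) → b:[0, 1]  free=[FF...........]
after append(b, 1) → b:[0, 1, 2]  free=[FFF..........]
after append(b, 3) → b:[0, 1, 2, 3, 4, 5]  free=[FFFFFF.......]
after create(a) → a:[6], b:[0, 1, 2, 3, 4, 5]  free=[FFFFFFF......]
after unlink(b) → a:[6]  free=[......F......]
after append(a, 3) → a:[6, 0, 1, 2]  free=[FFF...F......]

blocks(a) = [6, 0, 1, 2]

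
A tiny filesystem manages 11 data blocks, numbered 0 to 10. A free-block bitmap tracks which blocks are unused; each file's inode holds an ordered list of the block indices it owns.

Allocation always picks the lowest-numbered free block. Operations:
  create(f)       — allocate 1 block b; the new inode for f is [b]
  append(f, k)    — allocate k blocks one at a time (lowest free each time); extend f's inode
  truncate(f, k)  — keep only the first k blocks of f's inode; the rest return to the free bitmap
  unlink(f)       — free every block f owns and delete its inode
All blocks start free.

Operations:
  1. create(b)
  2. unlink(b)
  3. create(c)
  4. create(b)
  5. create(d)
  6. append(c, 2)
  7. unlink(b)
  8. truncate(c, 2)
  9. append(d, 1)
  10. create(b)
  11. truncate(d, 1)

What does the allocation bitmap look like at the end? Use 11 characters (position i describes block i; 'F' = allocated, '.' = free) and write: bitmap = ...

bitmap = F.FFF......

[1] create(b) — b=0 (map F..........)
[2] unlink(b) —  (map ...........)
[3] create(c) — c=0 (map F..........)
[4] create(b) — b=1 c=0 (map FF.........)
[5] create(d) — b=1 c=0 d=2 (map FFF........)
[6] append(c, 2) — b=1 c=0,3,4 d=2 (map FFFFF......)
[7] unlink(b) — c=0,3,4 d=2 (map F.FFF......)
[8] truncate(c, 2) — c=0,3 d=2 (map F.FF.......)
[9] append(d, 1) — c=0,3 d=2,1 (map FFFF.......)
[10] create(b) — b=4 c=0,3 d=2,1 (map FFFFF......)
[11] truncate(d, 1) — b=4 c=0,3 d=2 (map F.FFF......)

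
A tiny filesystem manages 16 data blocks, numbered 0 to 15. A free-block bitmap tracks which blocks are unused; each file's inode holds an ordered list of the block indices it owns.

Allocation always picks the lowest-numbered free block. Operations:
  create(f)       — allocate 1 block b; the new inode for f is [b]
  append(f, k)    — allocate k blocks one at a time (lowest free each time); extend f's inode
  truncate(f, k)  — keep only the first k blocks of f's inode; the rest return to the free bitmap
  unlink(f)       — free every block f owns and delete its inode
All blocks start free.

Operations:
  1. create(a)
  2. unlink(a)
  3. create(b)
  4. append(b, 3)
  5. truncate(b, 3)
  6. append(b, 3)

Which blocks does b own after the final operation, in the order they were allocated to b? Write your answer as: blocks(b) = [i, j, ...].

blocks(b) = [0, 1, 2, 3, 4, 5]

  1. create(a)  ⇒  F...............  {a→[0]}
  2. unlink(a)  ⇒  ................  {}
  3. create(b)  ⇒  F...............  {b→[0]}
  4. append(b, 3)  ⇒  FFFF............  {b→[0, 1, 2, 3]}
  5. truncate(b, 3)  ⇒  FFF.............  {b→[0, 1, 2]}
  6. append(b, 3)  ⇒  FFFFFF..........  {b→[0, 1, 2, 3, 4, 5]}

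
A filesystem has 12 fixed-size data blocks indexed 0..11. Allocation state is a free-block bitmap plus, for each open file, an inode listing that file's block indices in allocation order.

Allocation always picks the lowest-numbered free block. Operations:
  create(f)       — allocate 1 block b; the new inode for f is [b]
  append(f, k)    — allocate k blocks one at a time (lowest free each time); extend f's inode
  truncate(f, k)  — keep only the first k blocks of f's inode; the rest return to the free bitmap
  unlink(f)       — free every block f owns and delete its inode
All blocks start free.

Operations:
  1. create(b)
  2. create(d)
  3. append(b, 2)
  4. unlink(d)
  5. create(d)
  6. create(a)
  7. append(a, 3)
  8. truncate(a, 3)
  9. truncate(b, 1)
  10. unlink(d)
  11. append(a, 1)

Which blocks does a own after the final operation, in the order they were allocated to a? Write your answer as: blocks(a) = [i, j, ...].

blocks(a) = [4, 5, 6, 1]

create(b): bitmap=F........... | b=[0]
create(d): bitmap=FF.......... | b=[0] d=[1]
append(b, 2): bitmap=FFFF........ | b=[0, 2, 3] d=[1]
unlink(d): bitmap=F.FF........ | b=[0, 2, 3]
create(d): bitmap=FFFF........ | b=[0, 2, 3] d=[1]
create(a): bitmap=FFFFF....... | a=[4] b=[0, 2, 3] d=[1]
append(a, 3): bitmap=FFFFFFFF.... | a=[4, 5, 6, 7] b=[0, 2, 3] d=[1]
truncate(a, 3): bitmap=FFFFFFF..... | a=[4, 5, 6] b=[0, 2, 3] d=[1]
truncate(b, 1): bitmap=FF..FFF..... | a=[4, 5, 6] b=[0] d=[1]
unlink(d): bitmap=F...FFF..... | a=[4, 5, 6] b=[0]
append(a, 1): bitmap=FF..FFF..... | a=[4, 5, 6, 1] b=[0]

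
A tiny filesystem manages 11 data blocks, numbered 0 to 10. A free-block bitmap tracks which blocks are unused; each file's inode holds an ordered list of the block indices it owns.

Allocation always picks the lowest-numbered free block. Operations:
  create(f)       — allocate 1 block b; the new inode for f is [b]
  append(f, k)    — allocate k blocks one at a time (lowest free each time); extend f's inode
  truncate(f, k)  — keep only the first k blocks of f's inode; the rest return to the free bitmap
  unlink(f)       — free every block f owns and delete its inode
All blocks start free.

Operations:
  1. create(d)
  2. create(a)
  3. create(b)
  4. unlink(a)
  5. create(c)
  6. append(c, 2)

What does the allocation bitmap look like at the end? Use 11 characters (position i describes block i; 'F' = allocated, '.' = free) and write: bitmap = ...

bitmap = FFFFF......

after create(d) → d:[0]  free=[F..........]
after create(a) → a:[1], d:[0]  free=[FF.........]
after create(b) → a:[1], b:[2], d:[0]  free=[FFF........]
after unlink(a) → b:[2], d:[0]  free=[F.F........]
after create(c) → b:[2], c:[1], d:[0]  free=[FFF........]
after append(c, 2) → b:[2], c:[1, 3, 4], d:[0]  free=[FFFFF......]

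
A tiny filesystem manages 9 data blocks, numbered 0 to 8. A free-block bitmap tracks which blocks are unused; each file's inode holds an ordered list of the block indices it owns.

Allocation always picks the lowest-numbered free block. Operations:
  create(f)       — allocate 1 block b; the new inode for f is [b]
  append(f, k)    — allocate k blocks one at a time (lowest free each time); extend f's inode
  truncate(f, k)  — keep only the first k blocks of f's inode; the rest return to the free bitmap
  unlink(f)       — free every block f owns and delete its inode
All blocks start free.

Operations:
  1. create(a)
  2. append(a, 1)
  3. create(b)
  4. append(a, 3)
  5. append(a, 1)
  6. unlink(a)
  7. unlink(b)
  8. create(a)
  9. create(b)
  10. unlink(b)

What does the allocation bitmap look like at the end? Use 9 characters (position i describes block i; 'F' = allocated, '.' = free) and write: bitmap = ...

[1] create(a) — a=0 (map F........)
[2] append(a, 1) — a=0,1 (map FF.......)
[3] create(b) — a=0,1 b=2 (map FFF......)
[4] append(a, 3) — a=0,1,3,4,5 b=2 (map FFFFFF...)
[5] append(a, 1) — a=0,1,3,4,5,6 b=2 (map FFFFFFF..)
[6] unlink(a) — b=2 (map ..F......)
[7] unlink(b) —  (map .........)
[8] create(a) — a=0 (map F........)
[9] create(b) — a=0 b=1 (map FF.......)
[10] unlink(b) — a=0 (map F........)

bitmap = F........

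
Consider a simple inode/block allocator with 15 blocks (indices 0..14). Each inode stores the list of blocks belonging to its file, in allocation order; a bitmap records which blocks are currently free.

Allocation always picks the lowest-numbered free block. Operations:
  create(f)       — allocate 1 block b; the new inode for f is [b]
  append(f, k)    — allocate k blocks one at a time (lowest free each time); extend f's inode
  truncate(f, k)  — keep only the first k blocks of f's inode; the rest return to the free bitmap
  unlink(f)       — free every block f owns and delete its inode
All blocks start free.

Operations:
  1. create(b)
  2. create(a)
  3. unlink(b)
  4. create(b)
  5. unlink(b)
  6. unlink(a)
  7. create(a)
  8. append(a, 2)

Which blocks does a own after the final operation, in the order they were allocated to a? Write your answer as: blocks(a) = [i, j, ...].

blocks(a) = [0, 1, 2]

  1. create(b)  ⇒  F..............  {b→[0]}
  2. create(a)  ⇒  FF.............  {a→[1]; b→[0]}
  3. unlink(b)  ⇒  .F.............  {a→[1]}
  4. create(b)  ⇒  FF.............  {a→[1]; b→[0]}
  5. unlink(b)  ⇒  .F.............  {a→[1]}
  6. unlink(a)  ⇒  ...............  {}
  7. create(a)  ⇒  F..............  {a→[0]}
  8. append(a, 2)  ⇒  FFF............  {a→[0, 1, 2]}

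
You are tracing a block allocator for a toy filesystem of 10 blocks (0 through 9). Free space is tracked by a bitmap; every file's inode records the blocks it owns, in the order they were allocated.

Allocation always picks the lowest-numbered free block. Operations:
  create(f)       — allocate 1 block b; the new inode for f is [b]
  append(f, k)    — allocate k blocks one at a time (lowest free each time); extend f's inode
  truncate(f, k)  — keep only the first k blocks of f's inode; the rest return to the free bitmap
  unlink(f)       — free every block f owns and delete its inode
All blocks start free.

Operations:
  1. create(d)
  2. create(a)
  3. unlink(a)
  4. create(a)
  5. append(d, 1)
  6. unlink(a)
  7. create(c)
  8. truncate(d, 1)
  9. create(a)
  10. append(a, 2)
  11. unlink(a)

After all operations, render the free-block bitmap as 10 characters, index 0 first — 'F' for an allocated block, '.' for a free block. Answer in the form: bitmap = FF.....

after create(d) → d:[0]  free=[F.........]
after create(a) → a:[1], d:[0]  free=[FF........]
after unlink(a) → d:[0]  free=[F.........]
after create(a) → a:[1], d:[0]  free=[FF........]
after append(d, 1) → a:[1], d:[0, 2]  free=[FFF.......]
after unlink(a) → d:[0, 2]  free=[F.F.......]
after create(c) → c:[1], d:[0, 2]  free=[FFF.......]
after truncate(d, 1) → c:[1], d:[0]  free=[FF........]
after create(a) → a:[2], c:[1], d:[0]  free=[FFF.......]
after append(a, 2) → a:[2, 3, 4], c:[1], d:[0]  free=[FFFFF.....]
after unlink(a) → c:[1], d:[0]  free=[FF........]

bitmap = FF........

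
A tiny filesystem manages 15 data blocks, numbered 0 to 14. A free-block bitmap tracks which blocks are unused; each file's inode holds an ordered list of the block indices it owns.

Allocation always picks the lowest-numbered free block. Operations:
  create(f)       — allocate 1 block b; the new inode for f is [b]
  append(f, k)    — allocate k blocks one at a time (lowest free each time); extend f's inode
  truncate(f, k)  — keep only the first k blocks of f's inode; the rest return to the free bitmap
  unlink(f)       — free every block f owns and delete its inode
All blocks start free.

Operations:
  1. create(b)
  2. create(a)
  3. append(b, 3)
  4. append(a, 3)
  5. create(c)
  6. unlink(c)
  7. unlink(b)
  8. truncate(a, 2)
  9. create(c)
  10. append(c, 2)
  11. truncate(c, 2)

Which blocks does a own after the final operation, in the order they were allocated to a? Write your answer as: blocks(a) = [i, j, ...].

after create(b) → b:[0]  free=[F..............]
after create(a) → a:[1], b:[0]  free=[FF.............]
after append(b, 3) → a:[1], b:[0, 2, 3, 4]  free=[FFFFF..........]
after append(a, 3) → a:[1, 5, 6, 7], b:[0, 2, 3, 4]  free=[FFFFFFFF.......]
after create(c) → a:[1, 5, 6, 7], b:[0, 2, 3, 4], c:[8]  free=[FFFFFFFFF......]
after unlink(c) → a:[1, 5, 6, 7], b:[0, 2, 3, 4]  free=[FFFFFFFF.......]
after unlink(b) → a:[1, 5, 6, 7]  free=[.F...FFF.......]
after truncate(a, 2) → a:[1, 5]  free=[.F...F.........]
after create(c) → a:[1, 5], c:[0]  free=[FF...F.........]
after append(c, 2) → a:[1, 5], c:[0, 2, 3]  free=[FFFF.F.........]
after truncate(c, 2) → a:[1, 5], c:[0, 2]  free=[FFF..F.........]

blocks(a) = [1, 5]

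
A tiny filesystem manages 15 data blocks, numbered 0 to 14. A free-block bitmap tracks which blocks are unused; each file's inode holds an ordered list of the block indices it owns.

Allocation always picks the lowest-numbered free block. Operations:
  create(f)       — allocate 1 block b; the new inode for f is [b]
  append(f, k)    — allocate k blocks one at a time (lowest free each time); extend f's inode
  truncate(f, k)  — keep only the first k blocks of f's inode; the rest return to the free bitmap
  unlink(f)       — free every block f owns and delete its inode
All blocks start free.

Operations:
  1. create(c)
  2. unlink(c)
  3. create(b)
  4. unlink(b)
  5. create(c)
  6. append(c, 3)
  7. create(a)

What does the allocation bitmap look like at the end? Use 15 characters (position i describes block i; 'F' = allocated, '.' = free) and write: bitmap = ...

  1. create(c)  ⇒  F..............  {c→[0]}
  2. unlink(c)  ⇒  ...............  {}
  3. create(b)  ⇒  F..............  {b→[0]}
  4. unlink(b)  ⇒  ...............  {}
  5. create(c)  ⇒  F..............  {c→[0]}
  6. append(c, 3)  ⇒  FFFF...........  {c→[0, 1, 2, 3]}
  7. create(a)  ⇒  FFFFF..........  {a→[4]; c→[0, 1, 2, 3]}

bitmap = FFFFF..........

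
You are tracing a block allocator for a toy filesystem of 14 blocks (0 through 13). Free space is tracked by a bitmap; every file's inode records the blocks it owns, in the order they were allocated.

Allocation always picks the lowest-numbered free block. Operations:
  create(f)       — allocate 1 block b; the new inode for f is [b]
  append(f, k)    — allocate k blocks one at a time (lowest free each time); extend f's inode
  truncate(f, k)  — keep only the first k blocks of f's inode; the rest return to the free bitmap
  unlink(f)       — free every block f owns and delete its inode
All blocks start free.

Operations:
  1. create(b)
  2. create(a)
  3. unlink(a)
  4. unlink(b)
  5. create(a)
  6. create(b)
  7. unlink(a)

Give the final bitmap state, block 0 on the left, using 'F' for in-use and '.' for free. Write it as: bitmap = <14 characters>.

create(b): bitmap=F............. | b=[0]
create(a): bitmap=FF............ | a=[1] b=[0]
unlink(a): bitmap=F............. | b=[0]
unlink(b): bitmap=.............. | 
create(a): bitmap=F............. | a=[0]
create(b): bitmap=FF............ | a=[0] b=[1]
unlink(a): bitmap=.F............ | b=[1]

bitmap = .F............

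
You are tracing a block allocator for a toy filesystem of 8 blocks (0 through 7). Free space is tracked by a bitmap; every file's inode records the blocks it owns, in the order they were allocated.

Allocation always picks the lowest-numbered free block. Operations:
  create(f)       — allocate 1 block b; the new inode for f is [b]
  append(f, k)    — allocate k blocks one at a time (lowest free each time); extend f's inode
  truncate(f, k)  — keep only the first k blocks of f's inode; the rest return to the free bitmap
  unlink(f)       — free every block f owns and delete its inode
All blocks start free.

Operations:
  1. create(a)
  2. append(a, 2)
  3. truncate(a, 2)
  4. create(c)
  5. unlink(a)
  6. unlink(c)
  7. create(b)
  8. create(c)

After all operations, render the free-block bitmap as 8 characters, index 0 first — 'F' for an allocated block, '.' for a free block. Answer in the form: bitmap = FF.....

create(a): bitmap=F....... | a=[0]
append(a, 2): bitmap=FFF..... | a=[0, 1, 2]
truncate(a, 2): bitmap=FF...... | a=[0, 1]
create(c): bitmap=FFF..... | a=[0, 1] c=[2]
unlink(a): bitmap=..F..... | c=[2]
unlink(c): bitmap=........ | 
create(b): bitmap=F....... | b=[0]
create(c): bitmap=FF...... | b=[0] c=[1]

bitmap = FF......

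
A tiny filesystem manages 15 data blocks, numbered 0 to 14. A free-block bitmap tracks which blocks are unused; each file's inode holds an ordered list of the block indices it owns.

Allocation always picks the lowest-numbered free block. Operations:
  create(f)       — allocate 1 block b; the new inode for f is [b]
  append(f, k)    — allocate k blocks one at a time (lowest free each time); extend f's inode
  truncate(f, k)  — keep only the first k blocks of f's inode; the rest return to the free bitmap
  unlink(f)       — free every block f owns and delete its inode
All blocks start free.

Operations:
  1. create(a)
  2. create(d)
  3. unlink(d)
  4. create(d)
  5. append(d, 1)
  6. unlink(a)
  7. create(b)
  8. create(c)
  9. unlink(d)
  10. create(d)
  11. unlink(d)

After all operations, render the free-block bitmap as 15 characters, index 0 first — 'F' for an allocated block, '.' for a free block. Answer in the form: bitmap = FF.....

bitmap = F..F...........

[1] create(a) — a=0 (map F..............)
[2] create(d) — a=0 d=1 (map FF.............)
[3] unlink(d) — a=0 (map F..............)
[4] create(d) — a=0 d=1 (map FF.............)
[5] append(d, 1) — a=0 d=1,2 (map FFF............)
[6] unlink(a) — d=1,2 (map .FF............)
[7] create(b) — b=0 d=1,2 (map FFF............)
[8] create(c) — b=0 c=3 d=1,2 (map FFFF...........)
[9] unlink(d) — b=0 c=3 (map F..F...........)
[10] create(d) — b=0 c=3 d=1 (map FF.F...........)
[11] unlink(d) — b=0 c=3 (map F..F...........)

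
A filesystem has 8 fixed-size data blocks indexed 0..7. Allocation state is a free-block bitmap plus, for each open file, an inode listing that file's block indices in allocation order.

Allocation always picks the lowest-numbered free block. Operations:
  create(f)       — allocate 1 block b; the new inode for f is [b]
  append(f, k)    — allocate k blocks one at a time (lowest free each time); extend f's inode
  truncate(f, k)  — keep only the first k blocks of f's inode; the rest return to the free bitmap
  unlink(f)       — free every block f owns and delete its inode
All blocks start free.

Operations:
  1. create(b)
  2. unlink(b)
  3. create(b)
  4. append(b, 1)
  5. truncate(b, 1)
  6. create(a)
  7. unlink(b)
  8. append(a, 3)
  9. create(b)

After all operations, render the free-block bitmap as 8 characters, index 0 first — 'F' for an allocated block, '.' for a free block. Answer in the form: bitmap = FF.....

bitmap = FFFFF...

  1. create(b)  ⇒  F.......  {b→[0]}
  2. unlink(b)  ⇒  ........  {}
  3. create(b)  ⇒  F.......  {b→[0]}
  4. append(b, 1)  ⇒  FF......  {b→[0, 1]}
  5. truncate(b, 1)  ⇒  F.......  {b→[0]}
  6. create(a)  ⇒  FF......  {a→[1]; b→[0]}
  7. unlink(b)  ⇒  .F......  {a→[1]}
  8. append(a, 3)  ⇒  FFFF....  {a→[1, 0, 2, 3]}
  9. create(b)  ⇒  FFFFF...  {a→[1, 0, 2, 3]; b→[4]}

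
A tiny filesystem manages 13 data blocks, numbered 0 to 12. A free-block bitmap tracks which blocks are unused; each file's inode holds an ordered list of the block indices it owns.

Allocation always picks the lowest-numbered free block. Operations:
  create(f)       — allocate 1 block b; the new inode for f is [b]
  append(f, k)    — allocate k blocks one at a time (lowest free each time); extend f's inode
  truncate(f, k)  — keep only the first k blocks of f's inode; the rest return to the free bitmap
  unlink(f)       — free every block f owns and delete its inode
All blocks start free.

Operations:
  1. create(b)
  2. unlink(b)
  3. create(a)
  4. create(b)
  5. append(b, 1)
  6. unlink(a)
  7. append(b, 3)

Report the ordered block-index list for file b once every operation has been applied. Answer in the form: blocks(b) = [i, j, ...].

blocks(b) = [1, 2, 0, 3, 4]

[1] create(b) — b=0 (map F............)
[2] unlink(b) —  (map .............)
[3] create(a) — a=0 (map F............)
[4] create(b) — a=0 b=1 (map FF...........)
[5] append(b, 1) — a=0 b=1,2 (map FFF..........)
[6] unlink(a) — b=1,2 (map .FF..........)
[7] append(b, 3) — b=1,2,0,3,4 (map FFFFF........)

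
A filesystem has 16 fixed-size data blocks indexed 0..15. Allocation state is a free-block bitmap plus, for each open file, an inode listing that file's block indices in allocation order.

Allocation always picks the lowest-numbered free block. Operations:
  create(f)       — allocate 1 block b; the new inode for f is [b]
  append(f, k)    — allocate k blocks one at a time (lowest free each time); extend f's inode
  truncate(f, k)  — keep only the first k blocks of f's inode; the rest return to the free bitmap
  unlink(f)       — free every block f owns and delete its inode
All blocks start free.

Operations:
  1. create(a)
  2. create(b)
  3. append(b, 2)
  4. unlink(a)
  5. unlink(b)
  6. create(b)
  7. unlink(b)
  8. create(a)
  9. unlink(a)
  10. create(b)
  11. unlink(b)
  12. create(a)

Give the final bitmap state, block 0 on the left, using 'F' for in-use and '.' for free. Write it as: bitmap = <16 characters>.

bitmap = F...............

after create(a) → a:[0]  free=[F...............]
after create(b) → a:[0], b:[1]  free=[FF..............]
after append(b, 2) → a:[0], b:[1, 2, 3]  free=[FFFF............]
after unlink(a) → b:[1, 2, 3]  free=[.FFF............]
after unlink(b) →   free=[................]
after create(b) → b:[0]  free=[F...............]
after unlink(b) →   free=[................]
after create(a) → a:[0]  free=[F...............]
after unlink(a) →   free=[................]
after create(b) → b:[0]  free=[F...............]
after unlink(b) →   free=[................]
after create(a) → a:[0]  free=[F...............]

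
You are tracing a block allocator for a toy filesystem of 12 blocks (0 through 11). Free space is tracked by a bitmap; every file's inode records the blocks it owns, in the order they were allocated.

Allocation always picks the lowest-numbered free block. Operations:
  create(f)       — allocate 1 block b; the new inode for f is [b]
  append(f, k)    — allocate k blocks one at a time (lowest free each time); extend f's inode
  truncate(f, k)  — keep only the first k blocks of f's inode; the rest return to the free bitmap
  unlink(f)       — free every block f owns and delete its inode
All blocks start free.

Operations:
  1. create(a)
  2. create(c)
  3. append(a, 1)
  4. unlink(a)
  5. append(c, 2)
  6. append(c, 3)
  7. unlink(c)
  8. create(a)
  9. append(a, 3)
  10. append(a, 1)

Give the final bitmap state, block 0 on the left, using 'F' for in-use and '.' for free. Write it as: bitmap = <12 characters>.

create(a): bitmap=F........... | a=[0]
create(c): bitmap=FF.......... | a=[0] c=[1]
append(a, 1): bitmap=FFF......... | a=[0, 2] c=[1]
unlink(a): bitmap=.F.......... | c=[1]
append(c, 2): bitmap=FFF......... | c=[1, 0, 2]
append(c, 3): bitmap=FFFFFF...... | c=[1, 0, 2, 3, 4, 5]
unlink(c): bitmap=............ | 
create(a): bitmap=F........... | a=[0]
append(a, 3): bitmap=FFFF........ | a=[0, 1, 2, 3]
append(a, 1): bitmap=FFFFF....... | a=[0, 1, 2, 3, 4]

bitmap = FFFFF.......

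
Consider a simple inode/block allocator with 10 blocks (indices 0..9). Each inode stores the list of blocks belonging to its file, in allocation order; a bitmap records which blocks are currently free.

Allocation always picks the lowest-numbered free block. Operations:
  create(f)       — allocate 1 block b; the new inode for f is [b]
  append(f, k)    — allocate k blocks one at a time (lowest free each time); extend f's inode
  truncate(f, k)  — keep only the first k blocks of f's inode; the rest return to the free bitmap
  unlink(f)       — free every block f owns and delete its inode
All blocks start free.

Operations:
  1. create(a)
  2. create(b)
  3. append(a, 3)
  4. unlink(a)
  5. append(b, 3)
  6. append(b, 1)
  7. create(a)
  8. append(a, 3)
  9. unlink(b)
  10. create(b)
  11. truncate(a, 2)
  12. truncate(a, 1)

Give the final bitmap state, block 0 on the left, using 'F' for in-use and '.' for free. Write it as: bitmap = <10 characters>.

create(a): bitmap=F......... | a=[0]
create(b): bitmap=FF........ | a=[0] b=[1]
append(a, 3): bitmap=FFFFF..... | a=[0, 2, 3, 4] b=[1]
unlink(a): bitmap=.F........ | b=[1]
append(b, 3): bitmap=FFFF...... | b=[1, 0, 2, 3]
append(b, 1): bitmap=FFFFF..... | b=[1, 0, 2, 3, 4]
create(a): bitmap=FFFFFF.... | a=[5] b=[1, 0, 2, 3, 4]
append(a, 3): bitmap=FFFFFFFFF. | a=[5, 6, 7, 8] b=[1, 0, 2, 3, 4]
unlink(b): bitmap=.....FFFF. | a=[5, 6, 7, 8]
create(b): bitmap=F....FFFF. | a=[5, 6, 7, 8] b=[0]
truncate(a, 2): bitmap=F....FF... | a=[5, 6] b=[0]
truncate(a, 1): bitmap=F....F.... | a=[5] b=[0]

bitmap = F....F....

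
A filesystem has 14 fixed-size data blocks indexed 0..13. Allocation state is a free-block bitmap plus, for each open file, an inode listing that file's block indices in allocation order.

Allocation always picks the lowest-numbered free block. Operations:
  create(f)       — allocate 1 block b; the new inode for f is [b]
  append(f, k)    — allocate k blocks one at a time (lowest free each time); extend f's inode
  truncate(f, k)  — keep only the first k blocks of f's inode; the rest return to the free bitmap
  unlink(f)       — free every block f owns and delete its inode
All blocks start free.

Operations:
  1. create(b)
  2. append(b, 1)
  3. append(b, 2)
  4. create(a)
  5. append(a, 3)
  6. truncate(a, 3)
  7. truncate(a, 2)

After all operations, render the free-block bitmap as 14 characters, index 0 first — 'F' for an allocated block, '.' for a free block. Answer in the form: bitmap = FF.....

bitmap = FFFFFF........

[1] create(b) — b=0 (map F.............)
[2] append(b, 1) — b=0,1 (map FF............)
[3] append(b, 2) — b=0,1,2,3 (map FFFF..........)
[4] create(a) — a=4 b=0,1,2,3 (map FFFFF.........)
[5] append(a, 3) — a=4,5,6,7 b=0,1,2,3 (map FFFFFFFF......)
[6] truncate(a, 3) — a=4,5,6 b=0,1,2,3 (map FFFFFFF.......)
[7] truncate(a, 2) — a=4,5 b=0,1,2,3 (map FFFFFF........)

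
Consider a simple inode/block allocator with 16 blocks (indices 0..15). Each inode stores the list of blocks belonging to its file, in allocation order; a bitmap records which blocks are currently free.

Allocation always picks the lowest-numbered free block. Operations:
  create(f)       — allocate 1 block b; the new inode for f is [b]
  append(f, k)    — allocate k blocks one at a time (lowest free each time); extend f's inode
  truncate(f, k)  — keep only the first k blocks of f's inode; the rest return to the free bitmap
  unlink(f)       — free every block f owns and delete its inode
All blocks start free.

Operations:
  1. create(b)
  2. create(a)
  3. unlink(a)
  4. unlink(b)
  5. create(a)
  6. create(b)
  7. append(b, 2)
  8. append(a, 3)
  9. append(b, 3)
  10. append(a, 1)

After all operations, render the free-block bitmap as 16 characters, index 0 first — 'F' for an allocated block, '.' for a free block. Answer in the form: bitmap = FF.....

bitmap = FFFFFFFFFFF.....

  1. create(b)  ⇒  F...............  {b→[0]}
  2. create(a)  ⇒  FF..............  {a→[1]; b→[0]}
  3. unlink(a)  ⇒  F...............  {b→[0]}
  4. unlink(b)  ⇒  ................  {}
  5. create(a)  ⇒  F...............  {a→[0]}
  6. create(b)  ⇒  FF..............  {a→[0]; b→[1]}
  7. append(b, 2)  ⇒  FFFF............  {a→[0]; b→[1, 2, 3]}
  8. append(a, 3)  ⇒  FFFFFFF.........  {a→[0, 4, 5, 6]; b→[1, 2, 3]}
  9. append(b, 3)  ⇒  FFFFFFFFFF......  {a→[0, 4, 5, 6]; b→[1, 2, 3, 7, 8, 9]}
  10. append(a, 1)  ⇒  FFFFFFFFFFF.....  {a→[0, 4, 5, 6, 10]; b→[1, 2, 3, 7, 8, 9]}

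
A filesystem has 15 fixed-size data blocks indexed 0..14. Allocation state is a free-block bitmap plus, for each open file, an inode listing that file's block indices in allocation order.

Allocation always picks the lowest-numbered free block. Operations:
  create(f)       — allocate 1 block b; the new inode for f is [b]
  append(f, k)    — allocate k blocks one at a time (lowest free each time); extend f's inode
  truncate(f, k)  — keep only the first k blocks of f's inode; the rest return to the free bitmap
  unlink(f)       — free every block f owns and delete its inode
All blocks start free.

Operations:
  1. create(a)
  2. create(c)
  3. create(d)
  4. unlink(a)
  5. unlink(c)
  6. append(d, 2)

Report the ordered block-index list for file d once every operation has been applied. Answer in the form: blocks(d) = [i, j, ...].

blocks(d) = [2, 0, 1]

[1] create(a) — a=0 (map F..............)
[2] create(c) — a=0 c=1 (map FF.............)
[3] create(d) — a=0 c=1 d=2 (map FFF............)
[4] unlink(a) — c=1 d=2 (map .FF............)
[5] unlink(c) — d=2 (map ..F............)
[6] append(d, 2) — d=2,0,1 (map FFF............)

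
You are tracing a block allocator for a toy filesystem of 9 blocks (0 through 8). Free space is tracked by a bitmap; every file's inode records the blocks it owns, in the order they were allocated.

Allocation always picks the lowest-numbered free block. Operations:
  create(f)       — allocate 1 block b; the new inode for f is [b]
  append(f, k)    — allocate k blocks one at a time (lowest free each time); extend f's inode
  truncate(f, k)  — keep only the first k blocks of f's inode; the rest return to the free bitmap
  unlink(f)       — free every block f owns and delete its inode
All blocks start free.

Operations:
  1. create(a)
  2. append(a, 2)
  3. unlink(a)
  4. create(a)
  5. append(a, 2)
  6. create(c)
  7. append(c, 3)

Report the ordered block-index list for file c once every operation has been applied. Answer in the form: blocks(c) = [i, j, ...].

after create(a) → a:[0]  free=[F........]
after append(a, 2) → a:[0, 1, 2]  free=[FFF......]
after unlink(a) →   free=[.........]
after create(a) → a:[0]  free=[F........]
after append(a, 2) → a:[0, 1, 2]  free=[FFF......]
after create(c) → a:[0, 1, 2], c:[3]  free=[FFFF.....]
after append(c, 3) → a:[0, 1, 2], c:[3, 4, 5, 6]  free=[FFFFFFF..]

blocks(c) = [3, 4, 5, 6]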